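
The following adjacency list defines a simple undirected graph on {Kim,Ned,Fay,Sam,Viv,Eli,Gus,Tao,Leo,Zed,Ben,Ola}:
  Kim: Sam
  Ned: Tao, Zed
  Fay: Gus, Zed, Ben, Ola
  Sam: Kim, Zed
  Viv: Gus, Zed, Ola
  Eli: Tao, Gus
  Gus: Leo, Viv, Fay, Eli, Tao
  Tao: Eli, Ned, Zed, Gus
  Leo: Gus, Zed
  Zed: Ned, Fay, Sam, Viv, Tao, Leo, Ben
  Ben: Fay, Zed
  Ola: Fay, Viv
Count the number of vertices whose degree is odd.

Degrees: Kim:1, Ned:2, Fay:4, Sam:2, Viv:3, Eli:2, Gus:5, Tao:4, Leo:2, Zed:7, Ben:2, Ola:2
Odd-degree vertices: Kim, Viv, Gus, Zed.

4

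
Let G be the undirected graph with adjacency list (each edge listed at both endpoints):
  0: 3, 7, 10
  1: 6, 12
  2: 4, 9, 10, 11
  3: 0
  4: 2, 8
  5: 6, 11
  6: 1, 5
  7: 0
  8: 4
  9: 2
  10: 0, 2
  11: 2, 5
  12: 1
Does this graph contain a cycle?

No

The graph has 13 vertices, 12 edges, and 1 connected component.
A forest on 13 vertices with 1 component has exactly 12 edges, which matches — so no cycle.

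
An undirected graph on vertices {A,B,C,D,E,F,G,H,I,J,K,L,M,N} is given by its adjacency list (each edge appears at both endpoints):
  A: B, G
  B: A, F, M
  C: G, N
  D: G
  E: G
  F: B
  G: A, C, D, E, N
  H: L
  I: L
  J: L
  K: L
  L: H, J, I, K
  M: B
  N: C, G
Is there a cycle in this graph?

|V| = 14, |E| = 13, number of components = 2.
Since 13 > 14 - 2, a cycle must exist; for instance G-C-N-G.

Yes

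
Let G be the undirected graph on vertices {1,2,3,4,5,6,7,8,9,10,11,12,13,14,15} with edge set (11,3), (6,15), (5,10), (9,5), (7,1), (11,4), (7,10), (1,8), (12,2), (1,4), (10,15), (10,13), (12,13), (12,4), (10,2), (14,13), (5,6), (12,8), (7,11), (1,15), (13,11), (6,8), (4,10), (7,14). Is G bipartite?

Color {2, 3, 4, 5, 7, 8, 13, 15} black and {1, 6, 9, 10, 11, 12, 14} white. No edge joins two same-colored vertices, so the graph is bipartite.

Yes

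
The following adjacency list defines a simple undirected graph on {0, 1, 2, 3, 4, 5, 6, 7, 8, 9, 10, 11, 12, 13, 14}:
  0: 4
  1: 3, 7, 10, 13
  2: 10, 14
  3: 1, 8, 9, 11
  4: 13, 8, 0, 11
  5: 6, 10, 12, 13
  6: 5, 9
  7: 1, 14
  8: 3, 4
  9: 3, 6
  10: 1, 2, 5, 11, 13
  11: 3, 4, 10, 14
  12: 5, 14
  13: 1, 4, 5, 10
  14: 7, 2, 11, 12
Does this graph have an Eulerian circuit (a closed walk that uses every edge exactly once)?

No

Degrees: 0:1, 1:4, 2:2, 3:4, 4:4, 5:4, 6:2, 7:2, 8:2, 9:2, 10:5, 11:4, 12:2, 13:4, 14:4
0, 10 have odd degree; an Eulerian circuit needs every degree to be even, so none exists.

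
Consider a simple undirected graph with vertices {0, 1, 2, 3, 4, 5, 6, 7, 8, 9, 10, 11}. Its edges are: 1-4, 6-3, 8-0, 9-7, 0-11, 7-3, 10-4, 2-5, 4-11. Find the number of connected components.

Component: {2, 5}
Component: {3, 6, 7, 9}
Component: {0, 1, 4, 8, 10, 11}

3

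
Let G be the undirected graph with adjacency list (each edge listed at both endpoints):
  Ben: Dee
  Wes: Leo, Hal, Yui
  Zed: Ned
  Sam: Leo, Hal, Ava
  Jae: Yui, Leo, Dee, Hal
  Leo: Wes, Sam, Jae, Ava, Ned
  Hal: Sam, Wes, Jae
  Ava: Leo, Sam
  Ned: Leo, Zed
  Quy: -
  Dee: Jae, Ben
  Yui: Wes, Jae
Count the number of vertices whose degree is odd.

6

Degrees: Ben:1, Wes:3, Zed:1, Sam:3, Jae:4, Leo:5, Hal:3, Ava:2, Ned:2, Quy:0, Dee:2, Yui:2
Odd-degree vertices: Ben, Wes, Zed, Sam, Leo, Hal.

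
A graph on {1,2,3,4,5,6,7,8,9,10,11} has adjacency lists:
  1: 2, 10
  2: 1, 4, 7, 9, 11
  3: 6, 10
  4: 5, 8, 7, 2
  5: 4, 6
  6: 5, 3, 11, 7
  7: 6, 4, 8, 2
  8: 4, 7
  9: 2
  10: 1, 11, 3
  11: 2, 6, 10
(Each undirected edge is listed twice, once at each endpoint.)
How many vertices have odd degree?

Degrees: 1:2, 2:5, 3:2, 4:4, 5:2, 6:4, 7:4, 8:2, 9:1, 10:3, 11:3
Odd-degree vertices: 2, 9, 10, 11.

4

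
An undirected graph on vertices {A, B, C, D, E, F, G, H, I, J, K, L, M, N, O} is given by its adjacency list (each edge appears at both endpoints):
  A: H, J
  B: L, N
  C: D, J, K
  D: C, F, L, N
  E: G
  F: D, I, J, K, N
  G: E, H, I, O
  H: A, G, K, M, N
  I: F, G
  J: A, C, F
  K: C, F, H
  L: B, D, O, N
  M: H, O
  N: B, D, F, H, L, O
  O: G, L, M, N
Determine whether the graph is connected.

Yes

Starting from A and exploring outward reaches every vertex (A, J, H, C, F, K, N, G, M, D, I, L, O, B, E); the graph is connected.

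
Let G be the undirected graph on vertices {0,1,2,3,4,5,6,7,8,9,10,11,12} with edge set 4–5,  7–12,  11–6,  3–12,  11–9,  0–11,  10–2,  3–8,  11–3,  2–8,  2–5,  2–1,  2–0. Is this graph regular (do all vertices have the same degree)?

Degrees: 0:2, 1:1, 2:5, 3:3, 4:1, 5:2, 6:1, 7:1, 8:2, 9:1, 10:1, 11:4, 12:2
Degrees are not all equal (e.g. deg(1)=1 but deg(2)=5); not regular.

No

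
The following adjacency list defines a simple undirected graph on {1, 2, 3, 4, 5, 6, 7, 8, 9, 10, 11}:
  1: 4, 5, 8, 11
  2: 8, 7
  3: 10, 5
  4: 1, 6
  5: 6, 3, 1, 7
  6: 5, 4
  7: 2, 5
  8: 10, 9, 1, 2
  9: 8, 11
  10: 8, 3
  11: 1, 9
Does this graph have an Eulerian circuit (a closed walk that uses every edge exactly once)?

Degrees: 1:4, 2:2, 3:2, 4:2, 5:4, 6:2, 7:2, 8:4, 9:2, 10:2, 11:2
Every vertex has even degree and the edges form a single connected piece, so an Eulerian circuit exists.

Yes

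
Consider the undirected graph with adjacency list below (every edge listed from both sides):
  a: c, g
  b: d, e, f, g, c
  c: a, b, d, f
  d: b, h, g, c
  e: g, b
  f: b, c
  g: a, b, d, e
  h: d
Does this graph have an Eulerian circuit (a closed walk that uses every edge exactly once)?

No

Degrees: a:2, b:5, c:4, d:4, e:2, f:2, g:4, h:1
b, h have odd degree; an Eulerian circuit needs every degree to be even, so none exists.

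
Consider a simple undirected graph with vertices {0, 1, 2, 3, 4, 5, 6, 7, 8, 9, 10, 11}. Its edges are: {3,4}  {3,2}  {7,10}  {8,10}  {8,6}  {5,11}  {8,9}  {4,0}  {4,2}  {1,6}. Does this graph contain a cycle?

Yes

|V| = 12, |E| = 10, number of components = 3.
One cycle is 4-3-2-4.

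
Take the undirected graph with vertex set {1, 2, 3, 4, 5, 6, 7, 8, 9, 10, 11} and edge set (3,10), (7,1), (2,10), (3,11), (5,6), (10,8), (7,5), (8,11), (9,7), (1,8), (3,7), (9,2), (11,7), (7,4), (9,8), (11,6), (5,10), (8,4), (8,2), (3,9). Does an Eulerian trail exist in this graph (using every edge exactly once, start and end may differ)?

Yes

Degrees: 1:2, 2:3, 3:4, 4:2, 5:3, 6:2, 7:6, 8:6, 9:4, 10:4, 11:4
Odd-degree vertices: 2, 5 (2 total).
With 2 odd-degree vertices and all edges in one connected piece, an Eulerian trail exists (from 2 to 5).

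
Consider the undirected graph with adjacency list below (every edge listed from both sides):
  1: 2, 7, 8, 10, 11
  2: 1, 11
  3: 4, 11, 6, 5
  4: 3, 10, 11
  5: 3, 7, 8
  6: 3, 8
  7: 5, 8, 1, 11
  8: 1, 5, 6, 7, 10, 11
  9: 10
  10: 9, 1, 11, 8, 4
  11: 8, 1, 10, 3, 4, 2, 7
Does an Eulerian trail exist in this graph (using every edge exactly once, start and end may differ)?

Degrees: 1:5, 2:2, 3:4, 4:3, 5:3, 6:2, 7:4, 8:6, 9:1, 10:5, 11:7
Odd-degree vertices: 1, 4, 5, 9, 10, 11 (6 total).
An Eulerian trail requires 0 or 2 odd-degree vertices; here there are 6.

No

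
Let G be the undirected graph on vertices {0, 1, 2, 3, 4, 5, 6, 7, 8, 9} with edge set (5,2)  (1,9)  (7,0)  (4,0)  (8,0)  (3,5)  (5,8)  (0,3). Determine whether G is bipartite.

Partition the vertices as {2, 3, 4, 6, 7, 8, 9} vs {0, 1, 5}. Each listed edge has one endpoint in each part, so the graph is bipartite.

Yes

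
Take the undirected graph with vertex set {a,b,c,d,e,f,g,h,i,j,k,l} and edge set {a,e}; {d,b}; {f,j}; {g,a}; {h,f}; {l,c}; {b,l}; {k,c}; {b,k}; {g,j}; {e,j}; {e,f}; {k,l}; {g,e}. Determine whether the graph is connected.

No

Component: {i}
Component: {b, c, d, k, l}
Component: {a, e, f, g, h, j}
No edge joins these 3 groups, so the graph is disconnected.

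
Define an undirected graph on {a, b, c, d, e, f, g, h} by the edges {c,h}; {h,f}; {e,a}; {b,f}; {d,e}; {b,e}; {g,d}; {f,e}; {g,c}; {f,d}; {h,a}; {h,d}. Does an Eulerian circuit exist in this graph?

Yes

Degrees: a:2, b:2, c:2, d:4, e:4, f:4, g:2, h:4
All degrees are even and the non-isolated vertices are connected — an Eulerian circuit exists.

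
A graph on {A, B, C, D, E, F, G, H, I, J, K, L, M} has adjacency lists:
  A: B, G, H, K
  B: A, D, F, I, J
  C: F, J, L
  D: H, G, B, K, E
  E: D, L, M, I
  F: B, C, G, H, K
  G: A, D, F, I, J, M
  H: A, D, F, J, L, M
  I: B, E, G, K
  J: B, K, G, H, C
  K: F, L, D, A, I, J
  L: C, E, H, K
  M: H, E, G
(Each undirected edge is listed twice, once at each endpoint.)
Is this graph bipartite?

Yes

A valid 2-coloring puts {B, C, E, G, H, K} on one side and {A, D, F, I, J, L, M} on the other; every edge crosses between the two sides.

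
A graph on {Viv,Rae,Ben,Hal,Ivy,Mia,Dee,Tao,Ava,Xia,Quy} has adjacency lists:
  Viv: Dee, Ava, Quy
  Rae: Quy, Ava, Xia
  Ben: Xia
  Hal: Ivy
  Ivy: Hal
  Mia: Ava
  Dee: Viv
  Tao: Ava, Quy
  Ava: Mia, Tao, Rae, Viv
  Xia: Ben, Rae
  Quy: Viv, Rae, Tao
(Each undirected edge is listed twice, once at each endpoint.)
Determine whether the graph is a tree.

No

|V| = 11, |E| = 11.
It splits into 2 components, so it cannot be a tree.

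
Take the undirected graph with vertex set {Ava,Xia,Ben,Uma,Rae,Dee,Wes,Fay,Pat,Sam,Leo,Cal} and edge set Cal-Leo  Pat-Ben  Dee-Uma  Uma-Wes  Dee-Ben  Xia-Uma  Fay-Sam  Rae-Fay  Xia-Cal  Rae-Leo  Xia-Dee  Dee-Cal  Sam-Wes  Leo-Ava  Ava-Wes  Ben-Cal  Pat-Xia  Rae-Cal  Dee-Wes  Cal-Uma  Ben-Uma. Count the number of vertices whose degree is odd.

4

Degrees: Ava:2, Xia:4, Ben:4, Uma:5, Rae:3, Dee:5, Wes:4, Fay:2, Pat:2, Sam:2, Leo:3, Cal:6
Odd-degree vertices: Uma, Rae, Dee, Leo.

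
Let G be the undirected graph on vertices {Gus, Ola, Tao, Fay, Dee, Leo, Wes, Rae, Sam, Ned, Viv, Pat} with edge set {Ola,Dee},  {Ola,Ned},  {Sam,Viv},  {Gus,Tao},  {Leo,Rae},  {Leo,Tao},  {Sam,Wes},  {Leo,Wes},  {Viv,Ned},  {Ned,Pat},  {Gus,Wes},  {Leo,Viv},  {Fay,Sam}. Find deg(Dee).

1

Neighbors of Dee: Ola.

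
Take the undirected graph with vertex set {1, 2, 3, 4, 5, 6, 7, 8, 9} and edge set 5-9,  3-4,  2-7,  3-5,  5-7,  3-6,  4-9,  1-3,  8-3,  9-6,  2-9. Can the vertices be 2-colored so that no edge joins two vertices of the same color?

Yes

A valid 2-coloring puts {3, 7, 9} on one side and {1, 2, 4, 5, 6, 8} on the other; every edge crosses between the two sides.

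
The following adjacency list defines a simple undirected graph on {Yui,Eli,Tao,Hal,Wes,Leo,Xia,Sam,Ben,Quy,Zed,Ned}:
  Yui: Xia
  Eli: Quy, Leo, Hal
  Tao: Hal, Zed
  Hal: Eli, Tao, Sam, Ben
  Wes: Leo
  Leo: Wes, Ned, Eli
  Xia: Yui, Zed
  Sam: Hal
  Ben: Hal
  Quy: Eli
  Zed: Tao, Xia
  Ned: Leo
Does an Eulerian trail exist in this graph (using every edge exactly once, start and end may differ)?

No

Degrees: Yui:1, Eli:3, Tao:2, Hal:4, Wes:1, Leo:3, Xia:2, Sam:1, Ben:1, Quy:1, Zed:2, Ned:1
Odd-degree vertices: Yui, Eli, Wes, Leo, Sam, Ben, Quy, Ned (8 total).
An Eulerian trail requires 0 or 2 odd-degree vertices; here there are 8.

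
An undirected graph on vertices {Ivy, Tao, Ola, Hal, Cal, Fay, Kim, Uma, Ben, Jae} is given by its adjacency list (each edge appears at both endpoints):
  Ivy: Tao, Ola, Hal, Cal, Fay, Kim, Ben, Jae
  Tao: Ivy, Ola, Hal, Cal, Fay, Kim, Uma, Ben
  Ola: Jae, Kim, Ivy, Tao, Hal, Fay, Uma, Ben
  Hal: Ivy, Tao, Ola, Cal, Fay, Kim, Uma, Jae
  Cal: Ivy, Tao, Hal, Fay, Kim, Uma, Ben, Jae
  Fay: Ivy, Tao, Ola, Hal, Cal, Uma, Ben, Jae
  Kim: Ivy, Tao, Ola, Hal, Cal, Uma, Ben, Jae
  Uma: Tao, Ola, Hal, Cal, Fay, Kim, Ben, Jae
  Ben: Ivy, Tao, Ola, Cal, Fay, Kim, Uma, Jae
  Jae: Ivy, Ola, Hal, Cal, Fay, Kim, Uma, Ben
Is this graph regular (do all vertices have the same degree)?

Degrees: Ivy:8, Tao:8, Ola:8, Hal:8, Cal:8, Fay:8, Kim:8, Uma:8, Ben:8, Jae:8
All degrees equal 8; the graph is regular.

Yes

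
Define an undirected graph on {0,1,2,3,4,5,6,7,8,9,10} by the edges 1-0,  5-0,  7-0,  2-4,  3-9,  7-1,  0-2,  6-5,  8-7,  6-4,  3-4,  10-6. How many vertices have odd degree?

Degrees: 0:4, 1:2, 2:2, 3:2, 4:3, 5:2, 6:3, 7:3, 8:1, 9:1, 10:1
Odd-degree vertices: 4, 6, 7, 8, 9, 10.

6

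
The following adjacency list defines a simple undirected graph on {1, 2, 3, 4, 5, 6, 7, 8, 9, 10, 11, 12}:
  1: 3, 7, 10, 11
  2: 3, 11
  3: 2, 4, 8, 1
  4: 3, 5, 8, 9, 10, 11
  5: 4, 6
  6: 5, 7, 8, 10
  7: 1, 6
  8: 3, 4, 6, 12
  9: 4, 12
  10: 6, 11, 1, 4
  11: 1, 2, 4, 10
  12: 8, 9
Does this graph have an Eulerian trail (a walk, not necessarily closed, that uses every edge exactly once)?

Degrees: 1:4, 2:2, 3:4, 4:6, 5:2, 6:4, 7:2, 8:4, 9:2, 10:4, 11:4, 12:2
Odd-degree vertices: none (0 total).
The non-isolated vertices are connected and exactly 0 have odd degree, so an Eulerian trail exists.

Yes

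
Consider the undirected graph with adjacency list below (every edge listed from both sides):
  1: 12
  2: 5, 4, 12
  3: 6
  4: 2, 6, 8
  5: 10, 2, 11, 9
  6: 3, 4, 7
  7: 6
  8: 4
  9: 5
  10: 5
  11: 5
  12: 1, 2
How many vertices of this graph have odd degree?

Degrees: 1:1, 2:3, 3:1, 4:3, 5:4, 6:3, 7:1, 8:1, 9:1, 10:1, 11:1, 12:2
Odd-degree vertices: 1, 2, 3, 4, 6, 7, 8, 9, 10, 11.

10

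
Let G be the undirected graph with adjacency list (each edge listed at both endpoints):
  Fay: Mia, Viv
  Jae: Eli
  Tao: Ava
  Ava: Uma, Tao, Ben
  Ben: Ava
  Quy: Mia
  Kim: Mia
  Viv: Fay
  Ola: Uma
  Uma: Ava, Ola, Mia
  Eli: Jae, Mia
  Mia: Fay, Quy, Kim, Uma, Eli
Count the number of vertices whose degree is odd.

Degrees: Fay:2, Jae:1, Tao:1, Ava:3, Ben:1, Quy:1, Kim:1, Viv:1, Ola:1, Uma:3, Eli:2, Mia:5
Odd-degree vertices: Jae, Tao, Ava, Ben, Quy, Kim, Viv, Ola, Uma, Mia.

10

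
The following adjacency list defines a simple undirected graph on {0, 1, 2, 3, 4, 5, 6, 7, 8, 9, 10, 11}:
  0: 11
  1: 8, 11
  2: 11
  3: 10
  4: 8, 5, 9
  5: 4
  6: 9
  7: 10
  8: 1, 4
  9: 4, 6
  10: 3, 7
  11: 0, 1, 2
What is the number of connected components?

Component: {3, 7, 10}
Component: {0, 1, 2, 4, 5, 6, 8, 9, 11}

2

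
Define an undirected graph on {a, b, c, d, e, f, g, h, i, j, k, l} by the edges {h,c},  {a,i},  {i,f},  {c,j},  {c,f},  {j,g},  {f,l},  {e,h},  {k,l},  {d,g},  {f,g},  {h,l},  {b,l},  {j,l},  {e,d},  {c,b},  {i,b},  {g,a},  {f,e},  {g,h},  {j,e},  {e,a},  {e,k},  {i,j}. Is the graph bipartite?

Yes

A valid 2-coloring puts {c, e, g, i, l} on one side and {a, b, d, f, h, j, k} on the other; every edge crosses between the two sides.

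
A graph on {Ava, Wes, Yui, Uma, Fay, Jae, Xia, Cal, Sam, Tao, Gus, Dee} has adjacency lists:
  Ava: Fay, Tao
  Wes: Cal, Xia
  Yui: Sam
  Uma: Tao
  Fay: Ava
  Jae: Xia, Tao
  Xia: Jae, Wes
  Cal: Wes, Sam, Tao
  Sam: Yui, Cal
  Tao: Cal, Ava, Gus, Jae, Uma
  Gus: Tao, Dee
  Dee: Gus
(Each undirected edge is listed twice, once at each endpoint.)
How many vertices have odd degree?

6

Degrees: Ava:2, Wes:2, Yui:1, Uma:1, Fay:1, Jae:2, Xia:2, Cal:3, Sam:2, Tao:5, Gus:2, Dee:1
Odd-degree vertices: Yui, Uma, Fay, Cal, Tao, Dee.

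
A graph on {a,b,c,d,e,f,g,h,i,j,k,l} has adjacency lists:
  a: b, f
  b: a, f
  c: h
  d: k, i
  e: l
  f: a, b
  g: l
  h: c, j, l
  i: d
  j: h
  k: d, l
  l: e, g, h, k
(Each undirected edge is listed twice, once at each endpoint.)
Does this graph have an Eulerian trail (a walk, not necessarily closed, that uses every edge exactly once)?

No

Degrees: a:2, b:2, c:1, d:2, e:1, f:2, g:1, h:3, i:1, j:1, k:2, l:4
Odd-degree vertices: c, e, g, h, i, j (6 total).
With 6 odd-degree vertices (more than two), no single trail can use every edge.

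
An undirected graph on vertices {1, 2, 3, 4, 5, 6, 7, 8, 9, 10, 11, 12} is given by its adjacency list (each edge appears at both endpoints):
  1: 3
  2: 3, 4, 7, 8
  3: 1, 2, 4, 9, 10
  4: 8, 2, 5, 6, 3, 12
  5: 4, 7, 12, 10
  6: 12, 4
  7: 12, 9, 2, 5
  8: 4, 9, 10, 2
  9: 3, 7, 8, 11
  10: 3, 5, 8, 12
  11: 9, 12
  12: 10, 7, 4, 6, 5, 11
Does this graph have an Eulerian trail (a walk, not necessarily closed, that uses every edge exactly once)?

Degrees: 1:1, 2:4, 3:5, 4:6, 5:4, 6:2, 7:4, 8:4, 9:4, 10:4, 11:2, 12:6
Odd-degree vertices: 1, 3 (2 total).
With 2 odd-degree vertices and all edges in one connected piece, an Eulerian trail exists (from 1 to 3).

Yes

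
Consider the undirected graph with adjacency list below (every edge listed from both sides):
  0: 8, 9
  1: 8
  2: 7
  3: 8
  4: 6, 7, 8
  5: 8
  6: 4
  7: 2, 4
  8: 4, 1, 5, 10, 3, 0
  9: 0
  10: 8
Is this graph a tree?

Yes

|V| = 11, |E| = 10.
Connected and |E| = |V| - 1, which characterizes a tree.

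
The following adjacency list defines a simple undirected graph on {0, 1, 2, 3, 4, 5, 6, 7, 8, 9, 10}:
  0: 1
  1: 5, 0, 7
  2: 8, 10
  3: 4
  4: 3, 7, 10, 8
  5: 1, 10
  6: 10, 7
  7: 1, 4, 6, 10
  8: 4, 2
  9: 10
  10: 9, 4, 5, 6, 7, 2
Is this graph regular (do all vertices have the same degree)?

Degrees: 0:1, 1:3, 2:2, 3:1, 4:4, 5:2, 6:2, 7:4, 8:2, 9:1, 10:6
Vertex 0 has degree 1 while 10 has degree 6, so the graph is not regular.

No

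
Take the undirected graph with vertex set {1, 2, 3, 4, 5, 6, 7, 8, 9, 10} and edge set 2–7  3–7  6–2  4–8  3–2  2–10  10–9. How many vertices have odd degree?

Degrees: 1:0, 2:4, 3:2, 4:1, 5:0, 6:1, 7:2, 8:1, 9:1, 10:2
Odd-degree vertices: 4, 6, 8, 9.

4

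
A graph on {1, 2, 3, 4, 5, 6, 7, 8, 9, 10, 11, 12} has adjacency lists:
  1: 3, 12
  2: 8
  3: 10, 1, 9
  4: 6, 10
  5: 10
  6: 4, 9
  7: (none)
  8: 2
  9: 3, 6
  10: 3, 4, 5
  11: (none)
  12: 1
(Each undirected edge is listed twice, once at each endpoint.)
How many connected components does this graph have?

Component: {7}
Component: {11}
Component: {2, 8}
Component: {1, 3, 4, 5, 6, 9, 10, 12}

4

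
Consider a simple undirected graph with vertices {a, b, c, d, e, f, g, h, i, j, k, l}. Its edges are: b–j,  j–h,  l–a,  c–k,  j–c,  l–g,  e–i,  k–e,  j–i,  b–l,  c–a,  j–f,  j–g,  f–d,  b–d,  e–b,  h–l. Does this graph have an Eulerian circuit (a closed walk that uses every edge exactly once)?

Degrees: a:2, b:4, c:3, d:2, e:3, f:2, g:2, h:2, i:2, j:6, k:2, l:4
c, e have odd degree; an Eulerian circuit needs every degree to be even, so none exists.

No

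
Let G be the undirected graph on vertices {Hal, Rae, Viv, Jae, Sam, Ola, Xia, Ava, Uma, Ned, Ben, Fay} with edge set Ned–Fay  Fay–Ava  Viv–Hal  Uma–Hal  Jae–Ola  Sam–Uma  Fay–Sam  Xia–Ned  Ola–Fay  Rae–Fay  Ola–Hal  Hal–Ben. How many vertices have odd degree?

8

Degrees: Hal:4, Rae:1, Viv:1, Jae:1, Sam:2, Ola:3, Xia:1, Ava:1, Uma:2, Ned:2, Ben:1, Fay:5
Odd-degree vertices: Rae, Viv, Jae, Ola, Xia, Ava, Ben, Fay.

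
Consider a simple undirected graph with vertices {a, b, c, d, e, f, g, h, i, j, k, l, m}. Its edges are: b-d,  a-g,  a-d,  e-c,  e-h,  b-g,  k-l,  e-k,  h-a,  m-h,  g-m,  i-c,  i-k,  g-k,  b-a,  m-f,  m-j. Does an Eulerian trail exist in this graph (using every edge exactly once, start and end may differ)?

No

Degrees: a:4, b:3, c:2, d:2, e:3, f:1, g:4, h:3, i:2, j:1, k:4, l:1, m:4
Odd-degree vertices: b, e, f, h, j, l (6 total).
An Eulerian trail requires 0 or 2 odd-degree vertices; here there are 6.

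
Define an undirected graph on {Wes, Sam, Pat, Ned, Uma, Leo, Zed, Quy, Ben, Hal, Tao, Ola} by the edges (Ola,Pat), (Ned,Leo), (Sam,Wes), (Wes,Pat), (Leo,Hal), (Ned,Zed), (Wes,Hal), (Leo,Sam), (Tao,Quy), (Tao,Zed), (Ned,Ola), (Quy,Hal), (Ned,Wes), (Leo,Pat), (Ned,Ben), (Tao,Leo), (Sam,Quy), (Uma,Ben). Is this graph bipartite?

Yes

Partition the vertices as {Sam, Pat, Ned, Uma, Hal, Tao} vs {Wes, Leo, Zed, Quy, Ben, Ola}. Each listed edge has one endpoint in each part, so the graph is bipartite.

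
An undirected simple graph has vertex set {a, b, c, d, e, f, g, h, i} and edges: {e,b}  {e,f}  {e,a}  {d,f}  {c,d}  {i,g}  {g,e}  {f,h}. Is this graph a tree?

Yes

The graph has 9 vertices and 8 edges.
Connected and |E| = |V| - 1, which characterizes a tree.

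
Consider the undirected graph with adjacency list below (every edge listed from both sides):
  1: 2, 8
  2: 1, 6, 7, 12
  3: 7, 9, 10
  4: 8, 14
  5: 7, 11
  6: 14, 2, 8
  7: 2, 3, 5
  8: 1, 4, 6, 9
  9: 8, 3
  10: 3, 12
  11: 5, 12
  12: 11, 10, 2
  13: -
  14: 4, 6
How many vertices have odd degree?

4

Degrees: 1:2, 2:4, 3:3, 4:2, 5:2, 6:3, 7:3, 8:4, 9:2, 10:2, 11:2, 12:3, 13:0, 14:2
Odd-degree vertices: 3, 6, 7, 12.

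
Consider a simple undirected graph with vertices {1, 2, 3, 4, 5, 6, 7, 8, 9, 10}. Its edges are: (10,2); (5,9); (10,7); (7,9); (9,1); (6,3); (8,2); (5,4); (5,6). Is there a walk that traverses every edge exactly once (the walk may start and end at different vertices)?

Degrees: 1:1, 2:2, 3:1, 4:1, 5:3, 6:2, 7:2, 8:1, 9:3, 10:2
Odd-degree vertices: 1, 3, 4, 5, 8, 9 (6 total).
An Eulerian trail requires 0 or 2 odd-degree vertices; here there are 6.

No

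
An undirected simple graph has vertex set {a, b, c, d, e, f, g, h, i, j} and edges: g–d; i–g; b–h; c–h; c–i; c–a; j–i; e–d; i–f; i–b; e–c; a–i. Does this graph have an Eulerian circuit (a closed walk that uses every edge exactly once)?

No

Degrees: a:2, b:2, c:4, d:2, e:2, f:1, g:2, h:2, i:6, j:1
Vertices with odd degree: f, j. An Eulerian circuit requires all degrees even.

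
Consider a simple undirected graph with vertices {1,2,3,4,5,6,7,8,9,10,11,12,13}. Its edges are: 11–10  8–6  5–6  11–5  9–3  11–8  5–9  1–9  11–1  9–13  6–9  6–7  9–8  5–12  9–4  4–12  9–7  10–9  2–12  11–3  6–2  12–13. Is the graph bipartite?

No

9-6-5-9 is an odd cycle (length 3), and a bipartite graph can contain only even cycles.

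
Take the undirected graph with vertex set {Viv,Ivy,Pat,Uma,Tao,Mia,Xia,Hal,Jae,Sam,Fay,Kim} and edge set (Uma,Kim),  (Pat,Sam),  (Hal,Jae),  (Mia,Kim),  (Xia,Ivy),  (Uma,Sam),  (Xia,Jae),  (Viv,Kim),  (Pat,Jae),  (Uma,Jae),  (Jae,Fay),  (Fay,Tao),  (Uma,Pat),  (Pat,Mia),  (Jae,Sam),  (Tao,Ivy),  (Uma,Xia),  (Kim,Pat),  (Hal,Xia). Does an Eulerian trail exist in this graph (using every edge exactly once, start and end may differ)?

Degrees: Viv:1, Ivy:2, Pat:5, Uma:5, Tao:2, Mia:2, Xia:4, Hal:2, Jae:6, Sam:3, Fay:2, Kim:4
Odd-degree vertices: Viv, Pat, Uma, Sam (4 total).
An Eulerian trail requires 0 or 2 odd-degree vertices; here there are 4.

No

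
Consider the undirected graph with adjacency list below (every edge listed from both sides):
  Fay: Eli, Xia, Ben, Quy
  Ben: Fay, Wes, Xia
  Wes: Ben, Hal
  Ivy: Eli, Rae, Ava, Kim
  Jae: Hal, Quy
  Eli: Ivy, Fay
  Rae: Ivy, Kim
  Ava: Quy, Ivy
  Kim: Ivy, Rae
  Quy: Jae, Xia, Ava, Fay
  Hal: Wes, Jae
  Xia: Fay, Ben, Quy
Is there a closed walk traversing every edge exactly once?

No

Degrees: Fay:4, Ben:3, Wes:2, Ivy:4, Jae:2, Eli:2, Rae:2, Ava:2, Kim:2, Quy:4, Hal:2, Xia:3
Ben, Xia have odd degree; an Eulerian circuit needs every degree to be even, so none exists.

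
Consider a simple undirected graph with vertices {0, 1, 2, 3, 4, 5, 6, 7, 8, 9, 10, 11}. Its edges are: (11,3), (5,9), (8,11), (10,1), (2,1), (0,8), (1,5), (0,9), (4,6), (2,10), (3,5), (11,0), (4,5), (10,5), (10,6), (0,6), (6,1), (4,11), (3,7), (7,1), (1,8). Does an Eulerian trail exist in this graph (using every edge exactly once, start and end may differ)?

Degrees: 0:4, 1:6, 2:2, 3:3, 4:3, 5:5, 6:4, 7:2, 8:3, 9:2, 10:4, 11:4
Odd-degree vertices: 3, 4, 5, 8 (4 total).
With 4 odd-degree vertices (more than two), no single trail can use every edge.

No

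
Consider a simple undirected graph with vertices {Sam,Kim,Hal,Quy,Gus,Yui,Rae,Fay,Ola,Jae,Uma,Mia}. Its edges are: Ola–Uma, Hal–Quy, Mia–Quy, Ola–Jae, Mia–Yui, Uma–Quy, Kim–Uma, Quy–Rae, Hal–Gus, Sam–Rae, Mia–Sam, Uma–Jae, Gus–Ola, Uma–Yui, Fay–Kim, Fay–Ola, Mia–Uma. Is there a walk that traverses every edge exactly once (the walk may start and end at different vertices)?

Yes

Degrees: Sam:2, Kim:2, Hal:2, Quy:4, Gus:2, Yui:2, Rae:2, Fay:2, Ola:4, Jae:2, Uma:6, Mia:4
Odd-degree vertices: none (0 total).
The non-isolated vertices are connected and exactly 0 have odd degree, so an Eulerian trail exists.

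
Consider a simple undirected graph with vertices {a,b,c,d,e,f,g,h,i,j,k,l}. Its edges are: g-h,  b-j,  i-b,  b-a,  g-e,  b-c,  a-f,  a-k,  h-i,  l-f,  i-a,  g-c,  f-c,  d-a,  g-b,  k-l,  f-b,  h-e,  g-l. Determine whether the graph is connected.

A breadth-first search from a visits a, f, d, i, b, k, c, l, h, j, g, e — all 12 vertices — so the graph is connected.

Yes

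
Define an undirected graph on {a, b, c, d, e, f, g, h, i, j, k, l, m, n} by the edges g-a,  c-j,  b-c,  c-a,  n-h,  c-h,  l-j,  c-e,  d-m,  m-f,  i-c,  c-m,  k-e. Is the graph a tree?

The graph has 14 vertices and 13 edges.
Connected and |E| = |V| - 1, which characterizes a tree.

Yes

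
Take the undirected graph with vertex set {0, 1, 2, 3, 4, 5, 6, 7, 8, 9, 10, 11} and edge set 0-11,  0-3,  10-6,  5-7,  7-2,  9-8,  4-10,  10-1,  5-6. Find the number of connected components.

Component: {8, 9}
Component: {0, 3, 11}
Component: {1, 2, 4, 5, 6, 7, 10}

3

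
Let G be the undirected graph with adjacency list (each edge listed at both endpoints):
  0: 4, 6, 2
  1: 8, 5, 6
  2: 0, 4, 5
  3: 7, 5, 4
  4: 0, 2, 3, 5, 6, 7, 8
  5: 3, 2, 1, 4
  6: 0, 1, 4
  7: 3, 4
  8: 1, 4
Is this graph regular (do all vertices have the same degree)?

No

Degrees: 0:3, 1:3, 2:3, 3:3, 4:7, 5:4, 6:3, 7:2, 8:2
Vertex 7 has degree 2 while 4 has degree 7, so the graph is not regular.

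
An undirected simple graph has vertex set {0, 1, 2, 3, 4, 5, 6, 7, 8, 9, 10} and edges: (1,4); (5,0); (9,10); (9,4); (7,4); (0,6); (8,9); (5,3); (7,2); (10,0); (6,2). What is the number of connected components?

Component: {0, 1, 2, 3, 4, 5, 6, 7, 8, 9, 10}

1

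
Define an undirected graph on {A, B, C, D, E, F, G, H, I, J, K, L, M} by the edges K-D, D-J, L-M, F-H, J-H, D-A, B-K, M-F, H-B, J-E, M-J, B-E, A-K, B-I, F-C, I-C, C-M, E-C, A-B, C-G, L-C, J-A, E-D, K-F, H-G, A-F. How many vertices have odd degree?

4

Degrees: A:5, B:5, C:6, D:4, E:4, F:5, G:2, H:4, I:2, J:5, K:4, L:2, M:4
Odd-degree vertices: A, B, F, J.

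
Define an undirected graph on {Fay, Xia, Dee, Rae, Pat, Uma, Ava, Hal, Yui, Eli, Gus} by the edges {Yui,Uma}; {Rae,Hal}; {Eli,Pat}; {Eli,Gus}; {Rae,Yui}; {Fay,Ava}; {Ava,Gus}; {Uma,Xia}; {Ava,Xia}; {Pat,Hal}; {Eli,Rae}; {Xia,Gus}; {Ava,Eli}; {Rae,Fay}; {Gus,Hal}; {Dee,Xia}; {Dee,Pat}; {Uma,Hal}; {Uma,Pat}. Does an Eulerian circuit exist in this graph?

Yes

Degrees: Fay:2, Xia:4, Dee:2, Rae:4, Pat:4, Uma:4, Ava:4, Hal:4, Yui:2, Eli:4, Gus:4
Every vertex has even degree and the edges form a single connected piece, so an Eulerian circuit exists.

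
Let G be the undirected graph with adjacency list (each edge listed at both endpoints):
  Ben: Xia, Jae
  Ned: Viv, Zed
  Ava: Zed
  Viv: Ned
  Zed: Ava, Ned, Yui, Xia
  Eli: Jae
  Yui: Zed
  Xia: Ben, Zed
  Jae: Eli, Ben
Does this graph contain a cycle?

No

|V| = 9, |E| = 8, number of components = 1.
Since 8 = 9 - 1, the graph is a forest and contains no cycle.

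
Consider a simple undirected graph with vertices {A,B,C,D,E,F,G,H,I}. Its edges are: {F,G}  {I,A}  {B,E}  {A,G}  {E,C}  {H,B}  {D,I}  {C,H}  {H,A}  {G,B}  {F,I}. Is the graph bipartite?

A valid 2-coloring puts {E, G, H, I} on one side and {A, B, C, D, F} on the other; every edge crosses between the two sides.

Yes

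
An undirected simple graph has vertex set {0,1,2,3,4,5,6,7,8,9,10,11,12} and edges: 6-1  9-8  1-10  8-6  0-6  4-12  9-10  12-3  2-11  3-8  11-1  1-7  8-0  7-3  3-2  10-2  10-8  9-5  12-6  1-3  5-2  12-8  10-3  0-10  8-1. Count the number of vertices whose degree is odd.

4

Degrees: 0:3, 1:6, 2:4, 3:6, 4:1, 5:2, 6:4, 7:2, 8:7, 9:3, 10:6, 11:2, 12:4
Odd-degree vertices: 0, 4, 8, 9.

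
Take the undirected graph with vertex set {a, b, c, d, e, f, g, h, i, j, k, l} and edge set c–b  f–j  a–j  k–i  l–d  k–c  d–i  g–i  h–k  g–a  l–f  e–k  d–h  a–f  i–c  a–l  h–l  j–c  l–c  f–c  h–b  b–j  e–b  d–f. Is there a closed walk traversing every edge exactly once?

Degrees: a:4, b:4, c:6, d:4, e:2, f:5, g:2, h:4, i:4, j:4, k:4, l:5
f, l have odd degree; an Eulerian circuit needs every degree to be even, so none exists.

No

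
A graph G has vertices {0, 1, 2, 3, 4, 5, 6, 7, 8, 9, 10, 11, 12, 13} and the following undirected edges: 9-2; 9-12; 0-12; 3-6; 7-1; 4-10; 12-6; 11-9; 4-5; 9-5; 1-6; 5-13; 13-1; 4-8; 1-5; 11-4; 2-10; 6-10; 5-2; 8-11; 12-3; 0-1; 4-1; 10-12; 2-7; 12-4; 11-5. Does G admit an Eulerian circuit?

Yes

Degrees: 0:2, 1:6, 2:4, 3:2, 4:6, 5:6, 6:4, 7:2, 8:2, 9:4, 10:4, 11:4, 12:6, 13:2
Every vertex has even degree and the edges form a single connected piece, so an Eulerian circuit exists.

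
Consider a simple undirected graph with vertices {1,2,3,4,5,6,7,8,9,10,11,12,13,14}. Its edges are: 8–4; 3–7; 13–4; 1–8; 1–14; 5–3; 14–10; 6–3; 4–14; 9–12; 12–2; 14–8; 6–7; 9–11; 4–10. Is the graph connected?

No

Component: {2, 9, 11, 12}
Component: {3, 5, 6, 7}
Component: {1, 4, 8, 10, 13, 14}
There are 3 separate components, so the graph is not connected.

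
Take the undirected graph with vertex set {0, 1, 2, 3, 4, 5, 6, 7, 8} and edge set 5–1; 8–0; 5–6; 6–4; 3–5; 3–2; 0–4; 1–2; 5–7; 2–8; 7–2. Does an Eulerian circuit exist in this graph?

Degrees: 0:2, 1:2, 2:4, 3:2, 4:2, 5:4, 6:2, 7:2, 8:2
Every vertex has even degree and the edges form a single connected piece, so an Eulerian circuit exists.

Yes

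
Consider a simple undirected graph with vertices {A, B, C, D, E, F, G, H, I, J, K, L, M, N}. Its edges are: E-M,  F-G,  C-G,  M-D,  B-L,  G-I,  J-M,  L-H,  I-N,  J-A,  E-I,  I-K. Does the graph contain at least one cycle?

No

The graph has 14 vertices, 12 edges, and 2 connected components.
A forest on 14 vertices with 2 components has exactly 12 edges, which matches — so no cycle.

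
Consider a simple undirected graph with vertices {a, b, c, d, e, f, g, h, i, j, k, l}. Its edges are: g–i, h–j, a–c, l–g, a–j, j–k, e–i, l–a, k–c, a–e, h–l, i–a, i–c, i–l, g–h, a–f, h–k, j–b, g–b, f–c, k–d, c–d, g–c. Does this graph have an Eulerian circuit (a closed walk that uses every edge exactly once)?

Degrees: a:6, b:2, c:6, d:2, e:2, f:2, g:5, h:4, i:5, j:4, k:4, l:4
g, i have odd degree; an Eulerian circuit needs every degree to be even, so none exists.

No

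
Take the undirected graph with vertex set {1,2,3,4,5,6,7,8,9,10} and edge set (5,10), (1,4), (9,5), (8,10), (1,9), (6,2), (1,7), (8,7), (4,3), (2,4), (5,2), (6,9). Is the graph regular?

No

Degrees: 1:3, 2:3, 3:1, 4:3, 5:3, 6:2, 7:2, 8:2, 9:3, 10:2
Degrees are not all equal (e.g. deg(3)=1 but deg(1)=3); not regular.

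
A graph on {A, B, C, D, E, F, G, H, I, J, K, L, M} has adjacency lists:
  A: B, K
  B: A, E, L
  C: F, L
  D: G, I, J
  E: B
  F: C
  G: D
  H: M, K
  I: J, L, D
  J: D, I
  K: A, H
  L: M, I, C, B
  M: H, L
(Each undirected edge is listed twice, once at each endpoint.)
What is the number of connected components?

1

Component: {A, B, C, D, E, F, G, H, I, J, K, L, M}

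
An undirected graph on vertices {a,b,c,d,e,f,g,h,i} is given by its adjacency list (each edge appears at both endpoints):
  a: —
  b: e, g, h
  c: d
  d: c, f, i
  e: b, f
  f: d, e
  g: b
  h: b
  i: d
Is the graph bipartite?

A valid 2-coloring puts {a, d, e, g, h} on one side and {b, c, f, i} on the other; every edge crosses between the two sides.

Yes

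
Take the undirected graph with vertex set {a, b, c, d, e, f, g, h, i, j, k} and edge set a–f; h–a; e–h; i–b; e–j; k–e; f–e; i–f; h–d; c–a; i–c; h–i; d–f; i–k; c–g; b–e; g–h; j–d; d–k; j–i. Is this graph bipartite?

Yes

Partition the vertices as {b, c, f, h, j, k} vs {a, d, e, g, i}. Each listed edge has one endpoint in each part, so the graph is bipartite.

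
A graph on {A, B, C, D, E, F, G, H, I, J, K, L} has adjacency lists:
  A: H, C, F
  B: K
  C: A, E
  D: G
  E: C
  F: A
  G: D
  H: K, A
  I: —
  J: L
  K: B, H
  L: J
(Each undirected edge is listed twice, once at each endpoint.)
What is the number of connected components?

4

Component: {I}
Component: {D, G}
Component: {J, L}
Component: {A, B, C, E, F, H, K}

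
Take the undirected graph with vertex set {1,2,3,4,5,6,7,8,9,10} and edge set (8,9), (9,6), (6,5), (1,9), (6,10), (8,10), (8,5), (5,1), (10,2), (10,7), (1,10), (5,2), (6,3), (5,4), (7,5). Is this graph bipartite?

Partition the vertices as {3, 5, 9, 10} vs {1, 2, 4, 6, 7, 8}. Each listed edge has one endpoint in each part, so the graph is bipartite.

Yes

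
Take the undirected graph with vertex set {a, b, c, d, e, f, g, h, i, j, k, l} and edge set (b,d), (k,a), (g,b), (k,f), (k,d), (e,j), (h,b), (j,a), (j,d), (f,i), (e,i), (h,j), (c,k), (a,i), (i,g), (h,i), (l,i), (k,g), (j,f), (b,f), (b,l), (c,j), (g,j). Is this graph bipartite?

Yes

Partition the vertices as {b, i, j, k} vs {a, c, d, e, f, g, h, l}. Each listed edge has one endpoint in each part, so the graph is bipartite.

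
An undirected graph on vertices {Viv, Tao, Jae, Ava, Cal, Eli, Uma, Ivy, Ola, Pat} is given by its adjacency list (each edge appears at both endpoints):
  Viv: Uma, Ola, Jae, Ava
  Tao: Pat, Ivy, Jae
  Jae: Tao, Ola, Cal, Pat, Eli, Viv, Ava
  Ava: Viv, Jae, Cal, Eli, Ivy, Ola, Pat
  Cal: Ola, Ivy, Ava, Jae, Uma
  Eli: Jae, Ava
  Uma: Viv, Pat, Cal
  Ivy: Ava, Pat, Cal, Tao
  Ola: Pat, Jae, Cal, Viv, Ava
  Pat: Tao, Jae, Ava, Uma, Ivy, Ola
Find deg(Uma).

Neighbors of Uma: Viv, Cal, Pat.

3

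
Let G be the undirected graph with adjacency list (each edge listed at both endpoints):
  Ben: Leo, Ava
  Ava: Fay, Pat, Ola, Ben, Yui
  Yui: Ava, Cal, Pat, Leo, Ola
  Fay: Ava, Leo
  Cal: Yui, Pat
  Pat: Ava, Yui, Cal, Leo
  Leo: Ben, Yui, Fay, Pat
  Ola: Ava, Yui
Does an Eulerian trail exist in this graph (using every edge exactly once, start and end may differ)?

Degrees: Ben:2, Ava:5, Yui:5, Fay:2, Cal:2, Pat:4, Leo:4, Ola:2
Odd-degree vertices: Ava, Yui (2 total).
With 2 odd-degree vertices and all edges in one connected piece, an Eulerian trail exists (from Ava to Yui).

Yes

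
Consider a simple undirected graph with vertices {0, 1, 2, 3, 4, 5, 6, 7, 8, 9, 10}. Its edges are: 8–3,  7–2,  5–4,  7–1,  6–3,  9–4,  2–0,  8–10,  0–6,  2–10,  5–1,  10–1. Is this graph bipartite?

Partition the vertices as {1, 2, 4, 6, 8} vs {0, 3, 5, 7, 9, 10}. Each listed edge has one endpoint in each part, so the graph is bipartite.

Yes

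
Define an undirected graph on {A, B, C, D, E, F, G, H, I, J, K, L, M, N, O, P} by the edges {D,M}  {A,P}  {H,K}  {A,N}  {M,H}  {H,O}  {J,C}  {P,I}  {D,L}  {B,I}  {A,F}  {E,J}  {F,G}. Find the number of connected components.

Component: {C, E, J}
Component: {D, H, K, L, M, O}
Component: {A, B, F, G, I, N, P}

3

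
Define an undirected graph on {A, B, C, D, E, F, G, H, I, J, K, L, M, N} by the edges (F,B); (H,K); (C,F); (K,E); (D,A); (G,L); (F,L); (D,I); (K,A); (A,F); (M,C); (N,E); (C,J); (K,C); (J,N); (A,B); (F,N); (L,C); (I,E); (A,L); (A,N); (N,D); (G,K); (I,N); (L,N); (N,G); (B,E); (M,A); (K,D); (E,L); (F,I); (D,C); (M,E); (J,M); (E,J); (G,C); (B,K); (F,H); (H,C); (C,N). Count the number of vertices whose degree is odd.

Degrees: A:7, B:4, C:9, D:5, E:7, F:7, G:4, H:3, I:4, J:4, K:7, L:6, M:4, N:9
Odd-degree vertices: A, C, D, E, F, H, K, N.

8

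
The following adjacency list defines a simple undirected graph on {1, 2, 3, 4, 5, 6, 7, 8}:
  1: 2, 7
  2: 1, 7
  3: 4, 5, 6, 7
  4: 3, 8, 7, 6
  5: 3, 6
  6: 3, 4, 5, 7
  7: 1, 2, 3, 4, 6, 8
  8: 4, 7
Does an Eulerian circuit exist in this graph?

Degrees: 1:2, 2:2, 3:4, 4:4, 5:2, 6:4, 7:6, 8:2
All degrees are even and the non-isolated vertices are connected — an Eulerian circuit exists.

Yes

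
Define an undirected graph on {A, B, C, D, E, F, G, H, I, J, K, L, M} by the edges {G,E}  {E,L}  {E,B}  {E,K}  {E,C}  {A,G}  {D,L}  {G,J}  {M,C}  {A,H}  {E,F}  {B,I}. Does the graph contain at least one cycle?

No

|V| = 13, |E| = 12, number of components = 1.
A forest on 13 vertices with 1 component has exactly 12 edges, which matches — so no cycle.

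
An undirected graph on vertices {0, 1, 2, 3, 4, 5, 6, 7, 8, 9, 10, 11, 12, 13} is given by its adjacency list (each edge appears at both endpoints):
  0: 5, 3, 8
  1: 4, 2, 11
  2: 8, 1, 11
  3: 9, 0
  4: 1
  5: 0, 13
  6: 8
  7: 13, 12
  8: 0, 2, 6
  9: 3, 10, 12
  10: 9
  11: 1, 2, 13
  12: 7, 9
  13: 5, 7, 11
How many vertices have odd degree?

Degrees: 0:3, 1:3, 2:3, 3:2, 4:1, 5:2, 6:1, 7:2, 8:3, 9:3, 10:1, 11:3, 12:2, 13:3
Odd-degree vertices: 0, 1, 2, 4, 6, 8, 9, 10, 11, 13.

10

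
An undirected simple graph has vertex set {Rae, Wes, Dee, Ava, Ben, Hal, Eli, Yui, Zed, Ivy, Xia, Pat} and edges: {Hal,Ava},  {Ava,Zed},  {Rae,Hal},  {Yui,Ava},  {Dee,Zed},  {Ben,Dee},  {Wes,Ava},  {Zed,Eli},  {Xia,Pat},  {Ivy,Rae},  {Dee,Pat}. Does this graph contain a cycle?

No

|V| = 12, |E| = 11, number of components = 1.
Since 11 = 12 - 1, the graph is a forest and contains no cycle.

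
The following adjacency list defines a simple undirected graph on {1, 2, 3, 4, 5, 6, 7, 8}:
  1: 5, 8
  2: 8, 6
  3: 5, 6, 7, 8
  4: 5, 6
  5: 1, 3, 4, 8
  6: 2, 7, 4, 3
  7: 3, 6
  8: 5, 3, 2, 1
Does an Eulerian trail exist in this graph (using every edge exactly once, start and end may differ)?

Yes

Degrees: 1:2, 2:2, 3:4, 4:2, 5:4, 6:4, 7:2, 8:4
Odd-degree vertices: none (0 total).
With 0 odd-degree vertices and all edges in one connected piece, an Eulerian trail exists.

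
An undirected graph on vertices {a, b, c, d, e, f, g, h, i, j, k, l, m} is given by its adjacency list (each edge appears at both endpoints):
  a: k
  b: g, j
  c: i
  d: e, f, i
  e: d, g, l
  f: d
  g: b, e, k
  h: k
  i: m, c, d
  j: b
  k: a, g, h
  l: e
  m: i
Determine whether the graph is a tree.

Yes

The graph has 13 vertices and 12 edges.
Connected and |E| = |V| - 1, which characterizes a tree.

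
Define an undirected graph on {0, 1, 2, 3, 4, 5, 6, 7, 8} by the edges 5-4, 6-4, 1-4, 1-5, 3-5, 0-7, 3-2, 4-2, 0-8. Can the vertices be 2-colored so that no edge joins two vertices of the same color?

No

The cycle 5-1-4-5 has length 3, which is odd, so the graph is not bipartite.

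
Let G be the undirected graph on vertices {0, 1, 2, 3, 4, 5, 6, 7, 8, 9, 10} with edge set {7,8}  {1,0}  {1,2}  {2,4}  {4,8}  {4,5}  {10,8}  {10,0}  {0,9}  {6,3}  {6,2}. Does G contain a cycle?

Yes

The graph has 11 vertices, 11 edges, and 1 connected component.
Since 11 > 11 - 1, a cycle must exist; for instance 0-10-8-4-2-1-0.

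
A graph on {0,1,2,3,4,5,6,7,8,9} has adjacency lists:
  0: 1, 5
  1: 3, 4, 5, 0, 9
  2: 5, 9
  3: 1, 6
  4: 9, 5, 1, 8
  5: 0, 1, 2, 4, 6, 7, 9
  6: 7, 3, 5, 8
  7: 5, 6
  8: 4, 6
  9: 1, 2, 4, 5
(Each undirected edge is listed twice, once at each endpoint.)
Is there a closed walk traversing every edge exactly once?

Degrees: 0:2, 1:5, 2:2, 3:2, 4:4, 5:7, 6:4, 7:2, 8:2, 9:4
Vertices with odd degree: 1, 5. An Eulerian circuit requires all degrees even.

No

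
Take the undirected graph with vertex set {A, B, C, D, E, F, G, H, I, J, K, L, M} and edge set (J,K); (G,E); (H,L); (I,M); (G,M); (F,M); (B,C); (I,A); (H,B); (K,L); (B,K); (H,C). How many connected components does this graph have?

Component: {D}
Component: {A, E, F, G, I, M}
Component: {B, C, H, J, K, L}

3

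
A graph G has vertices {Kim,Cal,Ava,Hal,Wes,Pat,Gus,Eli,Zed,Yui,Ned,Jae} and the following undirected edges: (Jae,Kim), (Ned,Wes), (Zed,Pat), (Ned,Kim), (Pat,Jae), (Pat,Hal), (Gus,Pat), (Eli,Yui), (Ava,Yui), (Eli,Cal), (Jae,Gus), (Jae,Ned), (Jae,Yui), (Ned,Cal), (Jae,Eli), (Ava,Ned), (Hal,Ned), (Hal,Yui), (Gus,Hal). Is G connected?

Starting from Kim and exploring outward reaches every vertex (Kim, Jae, Ned, Yui, Eli, Pat, Gus, Ava, Wes, Hal, Cal, Zed); the graph is connected.

Yes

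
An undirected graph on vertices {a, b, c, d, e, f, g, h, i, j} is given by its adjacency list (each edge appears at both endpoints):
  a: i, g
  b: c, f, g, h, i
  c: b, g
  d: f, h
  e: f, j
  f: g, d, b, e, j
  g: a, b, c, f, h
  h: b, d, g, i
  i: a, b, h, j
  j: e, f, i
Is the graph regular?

No

Degrees: a:2, b:5, c:2, d:2, e:2, f:5, g:5, h:4, i:4, j:3
Vertex a has degree 2 while b has degree 5, so the graph is not regular.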